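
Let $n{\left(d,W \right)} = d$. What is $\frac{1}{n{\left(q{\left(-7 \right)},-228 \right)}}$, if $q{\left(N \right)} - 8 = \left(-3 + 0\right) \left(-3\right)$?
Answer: $\frac{1}{17} \approx 0.058824$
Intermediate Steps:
$q{\left(N \right)} = 17$ ($q{\left(N \right)} = 8 + \left(-3 + 0\right) \left(-3\right) = 8 - -9 = 8 + 9 = 17$)
$\frac{1}{n{\left(q{\left(-7 \right)},-228 \right)}} = \frac{1}{17}$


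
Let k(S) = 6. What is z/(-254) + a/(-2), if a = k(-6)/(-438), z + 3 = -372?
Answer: 13751/9271 ≈ 1.4832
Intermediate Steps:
z = -375 (z = -3 - 372 = -375)
a = -1/73 (a = 6/(-438) = 6*(-1/438) = -1/73 ≈ -0.013699)
z/(-254) + a/(-2) = -375/(-254) - 1/73/(-2) = -375*(-1/254) - 1/73*(-½) = 375/254 + 1/146 = 13751/9271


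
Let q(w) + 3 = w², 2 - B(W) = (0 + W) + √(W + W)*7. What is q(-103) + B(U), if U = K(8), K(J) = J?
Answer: 10572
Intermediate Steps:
U = 8
B(W) = 2 - W - 7*√2*√W (B(W) = 2 - ((0 + W) + √(W + W)*7) = 2 - (W + √(2*W)*7) = 2 - (W + (√2*√W)*7) = 2 - (W + 7*√2*√W) = 2 + (-W - 7*√2*√W) = 2 - W - 7*√2*√W)
q(w) = -3 + w²
q(-103) + B(U) = (-3 + (-103)²) + (2 - 1*8 - 7*√2*√8) = (-3 + 10609) + (2 - 8 - 7*√2*2*√2) = 10606 + (2 - 8 - 28) = 10606 - 34 = 10572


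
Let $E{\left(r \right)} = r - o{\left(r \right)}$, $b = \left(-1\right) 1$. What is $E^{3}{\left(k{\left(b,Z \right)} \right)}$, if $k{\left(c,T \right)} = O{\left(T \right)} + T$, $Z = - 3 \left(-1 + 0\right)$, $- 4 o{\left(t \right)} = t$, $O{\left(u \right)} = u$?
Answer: $\frac{3375}{8} \approx 421.88$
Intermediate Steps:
$o{\left(t \right)} = - \frac{t}{4}$
$b = -1$
$Z = 3$ ($Z = \left(-3\right) \left(-1\right) = 3$)
$k{\left(c,T \right)} = 2 T$ ($k{\left(c,T \right)} = T + T = 2 T$)
$E{\left(r \right)} = \frac{5 r}{4}$ ($E{\left(r \right)} = r - - \frac{r}{4} = r + \frac{r}{4} = \frac{5 r}{4}$)
$E^{3}{\left(k{\left(b,Z \right)} \right)} = \left(\frac{5 \cdot 2 \cdot 3}{4}\right)^{3} = \left(\frac{5}{4} \cdot 6\right)^{3} = \left(\frac{15}{2}\right)^{3} = \frac{3375}{8}$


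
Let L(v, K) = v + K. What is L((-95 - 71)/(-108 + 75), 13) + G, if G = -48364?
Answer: -1595417/33 ≈ -48346.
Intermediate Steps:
L(v, K) = K + v
L((-95 - 71)/(-108 + 75), 13) + G = (13 + (-95 - 71)/(-108 + 75)) - 48364 = (13 - 166/(-33)) - 48364 = (13 - 166*(-1/33)) - 48364 = (13 + 166/33) - 48364 = 595/33 - 48364 = -1595417/33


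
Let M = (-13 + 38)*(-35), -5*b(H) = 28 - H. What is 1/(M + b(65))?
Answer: -5/4338 ≈ -0.0011526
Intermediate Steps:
b(H) = -28/5 + H/5 (b(H) = -(28 - H)/5 = -28/5 + H/5)
M = -875 (M = 25*(-35) = -875)
1/(M + b(65)) = 1/(-875 + (-28/5 + (⅕)*65)) = 1/(-875 + (-28/5 + 13)) = 1/(-875 + 37/5) = 1/(-4338/5) = -5/4338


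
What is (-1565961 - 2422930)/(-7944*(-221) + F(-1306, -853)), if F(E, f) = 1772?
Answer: -3988891/1757396 ≈ -2.2698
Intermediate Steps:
(-1565961 - 2422930)/(-7944*(-221) + F(-1306, -853)) = (-1565961 - 2422930)/(-7944*(-221) + 1772) = -3988891/(1755624 + 1772) = -3988891/1757396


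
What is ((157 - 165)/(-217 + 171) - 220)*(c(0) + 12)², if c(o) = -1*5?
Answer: -247744/23 ≈ -10771.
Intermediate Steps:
c(o) = -5
((157 - 165)/(-217 + 171) - 220)*(c(0) + 12)² = ((157 - 165)/(-217 + 171) - 220)*(-5 + 12)² = (-8/(-46) - 220)*7² = (-8*(-1/46) - 220)*49 = (4/23 - 220)*49 = -5056/23*49 = -247744/23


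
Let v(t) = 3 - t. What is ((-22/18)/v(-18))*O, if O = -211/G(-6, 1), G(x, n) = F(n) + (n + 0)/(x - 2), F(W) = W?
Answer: 18568/1323 ≈ 14.035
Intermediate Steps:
G(x, n) = n + n/(-2 + x) (G(x, n) = n + (n + 0)/(x - 2) = n + n/(-2 + x))
O = -1688/7 (O = -211*(-2 - 6)/(-1 - 6) = -211/(1*(-7)/(-8)) = -211/(1*(-⅛)*(-7)) = -211/7/8 = -211*8/7 = -1688/7 ≈ -241.14)
((-22/18)/v(-18))*O = ((-22/18)/(3 - 1*(-18)))*(-1688/7) = ((-22*1/18)/(3 + 18))*(-1688/7) = -11/9/21*(-1688/7) = -11/9*1/21*(-1688/7) = -11/189*(-1688/7) = 18568/1323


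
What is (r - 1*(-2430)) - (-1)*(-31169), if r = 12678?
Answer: -16061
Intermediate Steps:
(r - 1*(-2430)) - (-1)*(-31169) = (12678 - 1*(-2430)) - (-1)*(-31169) = (12678 + 2430) - 1*31169 = 15108 - 31169 = -16061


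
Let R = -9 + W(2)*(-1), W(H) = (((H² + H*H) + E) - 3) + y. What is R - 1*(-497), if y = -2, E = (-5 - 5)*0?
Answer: 485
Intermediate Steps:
E = 0 (E = -10*0 = 0)
W(H) = -5 + 2*H² (W(H) = (((H² + H*H) + 0) - 3) - 2 = (((H² + H²) + 0) - 3) - 2 = ((2*H² + 0) - 3) - 2 = (2*H² - 3) - 2 = (-3 + 2*H²) - 2 = -5 + 2*H²)
R = -12 (R = -9 + (-5 + 2*2²)*(-1) = -9 + (-5 + 2*4)*(-1) = -9 + (-5 + 8)*(-1) = -9 + 3*(-1) = -9 - 3 = -12)
R - 1*(-497) = -12 - 1*(-497) = -12 + 497 = 485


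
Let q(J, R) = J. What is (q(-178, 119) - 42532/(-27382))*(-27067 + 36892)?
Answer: -23734566900/13691 ≈ -1.7336e+6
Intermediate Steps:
(q(-178, 119) - 42532/(-27382))*(-27067 + 36892) = (-178 - 42532/(-27382))*(-27067 + 36892) = (-178 - 42532*(-1/27382))*9825 = (-178 + 21266/13691)*9825 = -2415732/13691*9825 = -23734566900/13691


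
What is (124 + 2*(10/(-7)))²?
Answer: 719104/49 ≈ 14676.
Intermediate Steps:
(124 + 2*(10/(-7)))² = (124 + 2*(10*(-⅐)))² = (124 + 2*(-10/7))² = (124 - 20/7)² = (848/7)² = 719104/49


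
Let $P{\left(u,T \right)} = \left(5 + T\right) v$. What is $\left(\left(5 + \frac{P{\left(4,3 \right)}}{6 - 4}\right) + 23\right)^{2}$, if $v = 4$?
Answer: $1936$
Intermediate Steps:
$P{\left(u,T \right)} = 20 + 4 T$ ($P{\left(u,T \right)} = \left(5 + T\right) 4 = 20 + 4 T$)
$\left(\left(5 + \frac{P{\left(4,3 \right)}}{6 - 4}\right) + 23\right)^{2} = \left(\left(5 + \frac{20 + 4 \cdot 3}{6 - 4}\right) + 23\right)^{2} = \left(\left(5 + \frac{20 + 12}{2}\right) + 23\right)^{2} = \left(\left(5 + 32 \cdot \frac{1}{2}\right) + 23\right)^{2} = \left(\left(5 + 16\right) + 23\right)^{2} = \left(21 + 23\right)^{2} = 44^{2} = 1936$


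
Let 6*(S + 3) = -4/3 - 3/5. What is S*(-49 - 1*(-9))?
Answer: 1196/9 ≈ 132.89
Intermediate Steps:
S = -299/90 (S = -3 + (-4/3 - 3/5)/6 = -3 + (-4*⅓ - 3*⅕)/6 = -3 + (-4/3 - ⅗)/6 = -3 + (⅙)*(-29/15) = -3 - 29/90 = -299/90 ≈ -3.3222)
S*(-49 - 1*(-9)) = -299*(-49 - 1*(-9))/90 = -299*(-49 + 9)/90 = -299/90*(-40) = 1196/9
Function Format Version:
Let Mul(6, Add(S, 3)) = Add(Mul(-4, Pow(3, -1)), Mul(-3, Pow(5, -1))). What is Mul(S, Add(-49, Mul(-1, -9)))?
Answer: Rational(1196, 9) ≈ 132.89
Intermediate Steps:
S = Rational(-299, 90) (S = Add(-3, Mul(Rational(1, 6), Add(Mul(-4, Pow(3, -1)), Mul(-3, Pow(5, -1))))) = Add(-3, Mul(Rational(1, 6), Add(Mul(-4, Rational(1, 3)), Mul(-3, Rational(1, 5))))) = Add(-3, Mul(Rational(1, 6), Add(Rational(-4, 3), Rational(-3, 5)))) = Add(-3, Mul(Rational(1, 6), Rational(-29, 15))) = Add(-3, Rational(-29, 90)) = Rational(-299, 90) ≈ -3.3222)
Mul(S, Add(-49, Mul(-1, -9))) = Mul(Rational(-299, 90), Add(-49, Mul(-1, -9))) = Mul(Rational(-299, 90), Add(-49, 9)) = Mul(Rational(-299, 90), -40) = Rational(1196, 9)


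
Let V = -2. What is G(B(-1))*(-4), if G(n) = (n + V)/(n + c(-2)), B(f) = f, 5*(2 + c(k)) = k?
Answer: -60/17 ≈ -3.5294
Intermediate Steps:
c(k) = -2 + k/5
G(n) = (-2 + n)/(-12/5 + n) (G(n) = (n - 2)/(n + (-2 + (1/5)*(-2))) = (-2 + n)/(n + (-2 - 2/5)) = (-2 + n)/(n - 12/5) = (-2 + n)/(-12/5 + n))
G(B(-1))*(-4) = (5*(-2 - 1)/(-12 + 5*(-1)))*(-4) = (5*(-3)/(-12 - 5))*(-4) = (5*(-3)/(-17))*(-4) = (5*(-1/17)*(-3))*(-4) = (15/17)*(-4) = -60/17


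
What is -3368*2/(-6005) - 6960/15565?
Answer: 12610208/18693565 ≈ 0.67457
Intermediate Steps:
-3368*2/(-6005) - 6960/15565 = -6736*(-1/6005) - 6960*1/15565 = 6736/6005 - 1392/3113 = 12610208/18693565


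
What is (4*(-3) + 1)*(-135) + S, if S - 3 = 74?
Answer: 1562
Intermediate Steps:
S = 77 (S = 3 + 74 = 77)
(4*(-3) + 1)*(-135) + S = (4*(-3) + 1)*(-135) + 77 = (-12 + 1)*(-135) + 77 = -11*(-135) + 77 = 1485 + 77 = 1562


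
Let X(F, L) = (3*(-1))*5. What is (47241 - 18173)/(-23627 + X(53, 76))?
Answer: -14534/11821 ≈ -1.2295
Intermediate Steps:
X(F, L) = -15 (X(F, L) = -3*5 = -15)
(47241 - 18173)/(-23627 + X(53, 76)) = (47241 - 18173)/(-23627 - 15) = 29068/(-23642) = 29068*(-1/23642) = -14534/11821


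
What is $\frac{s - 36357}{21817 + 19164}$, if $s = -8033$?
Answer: $- \frac{44390}{40981} \approx -1.0832$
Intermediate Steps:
$\frac{s - 36357}{21817 + 19164} = \frac{-8033 - 36357}{21817 + 19164} = - \frac{44390}{40981}$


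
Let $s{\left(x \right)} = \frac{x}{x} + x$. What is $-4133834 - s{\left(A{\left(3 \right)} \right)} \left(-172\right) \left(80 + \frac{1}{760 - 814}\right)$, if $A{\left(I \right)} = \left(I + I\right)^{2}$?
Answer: $- \frac{97870460}{27} \approx -3.6248 \cdot 10^{6}$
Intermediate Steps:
$A{\left(I \right)} = 4 I^{2}$ ($A{\left(I \right)} = \left(2 I\right)^{2} = 4 I^{2}$)
$s{\left(x \right)} = 1 + x$
$-4133834 - s{\left(A{\left(3 \right)} \right)} \left(-172\right) \left(80 + \frac{1}{760 - 814}\right) = -4133834 - \left(1 + 4 \cdot 3^{2}\right) \left(-172\right) \left(80 + \frac{1}{760 - 814}\right) = -4133834 - \left(1 + 4 \cdot 9\right) \left(-172\right) \left(80 + \frac{1}{-54}\right) = -4133834 - \left(1 + 36\right) \left(-172\right) \left(80 - \frac{1}{54}\right) = -4133834 - 37 \left(-172\right) \frac{4319}{54} = -4133834 - \left(-6364\right) \frac{4319}{54} = -4133834 - - \frac{13743058}{27} = -4133834 + \frac{13743058}{27} = - \frac{97870460}{27}$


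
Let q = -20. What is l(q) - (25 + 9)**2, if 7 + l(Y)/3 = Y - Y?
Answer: -1177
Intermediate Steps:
l(Y) = -21 (l(Y) = -21 + 3*(Y - Y) = -21 + 3*0 = -21 + 0 = -21)
l(q) - (25 + 9)**2 = -21 - (25 + 9)**2 = -21 - 1*34**2 = -21 - 1*1156 = -21 - 1156 = -1177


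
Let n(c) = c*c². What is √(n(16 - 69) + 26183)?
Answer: 143*I*√6 ≈ 350.28*I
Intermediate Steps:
n(c) = c³
√(n(16 - 69) + 26183) = √((16 - 69)³ + 26183) = √((-53)³ + 26183) = √(-148877 + 26183) = √(-122694) = 143*I*√6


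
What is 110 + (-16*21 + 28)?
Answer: -198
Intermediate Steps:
110 + (-16*21 + 28) = 110 + (-336 + 28) = 110 - 308 = -198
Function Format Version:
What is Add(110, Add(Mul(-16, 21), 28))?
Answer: -198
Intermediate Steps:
Add(110, Add(Mul(-16, 21), 28)) = Add(110, Add(-336, 28)) = Add(110, -308) = -198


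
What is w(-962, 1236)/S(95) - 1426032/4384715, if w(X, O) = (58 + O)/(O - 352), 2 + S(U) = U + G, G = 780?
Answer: -547420353107/1691912438190 ≈ -0.32355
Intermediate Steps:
S(U) = 778 + U (S(U) = -2 + (U + 780) = -2 + (780 + U) = 778 + U)
w(X, O) = (58 + O)/(-352 + O)
w(-962, 1236)/S(95) - 1426032/4384715 = ((58 + 1236)/(-352 + 1236))/(778 + 95) - 1426032/4384715 = (1294/884)/873 - 1426032*1/4384715 = ((1/884)*1294)*(1/873) - 1426032/4384715 = (647/442)*(1/873) - 1426032/4384715 = 647/385866 - 1426032/4384715 = -547420353107/1691912438190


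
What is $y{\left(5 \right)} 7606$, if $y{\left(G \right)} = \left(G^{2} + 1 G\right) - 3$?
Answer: $205362$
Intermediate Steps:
$y{\left(G \right)} = -3 + G + G^{2}$ ($y{\left(G \right)} = \left(G^{2} + G\right) - 3 = \left(G + G^{2}\right) - 3 = -3 + G + G^{2}$)
$y{\left(5 \right)} 7606 = \left(-3 + 5 + 5^{2}\right) 7606 = \left(-3 + 5 + 25\right) 7606 = 27 \cdot 7606 = 205362$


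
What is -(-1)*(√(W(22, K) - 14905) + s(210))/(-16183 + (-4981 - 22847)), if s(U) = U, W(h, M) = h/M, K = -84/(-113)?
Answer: -210/44011 - I*√26240214/1848462 ≈ -0.0047715 - 0.0027712*I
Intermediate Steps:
K = 84/113 (K = -84*(-1/113) = 84/113 ≈ 0.74336)
-(-1)*(√(W(22, K) - 14905) + s(210))/(-16183 + (-4981 - 22847)) = -(-1)*(√(22/(84/113) - 14905) + 210)/(-16183 + (-4981 - 22847)) = -(-1)*(√(22*(113/84) - 14905) + 210)/(-16183 - 27828) = -(-1)*(√(1243/42 - 14905) + 210)/(-44011) = -(-1)*(√(-624767/42) + 210)*(-1/44011) = -(-1)*(I*√26240214/42 + 210)*(-1/44011) = -(-1)*(210 + I*√26240214/42)*(-1/44011) = -(-1)*(-210/44011 - I*√26240214/1848462) = -(210/44011 + I*√26240214/1848462) = -210/44011 - I*√26240214/1848462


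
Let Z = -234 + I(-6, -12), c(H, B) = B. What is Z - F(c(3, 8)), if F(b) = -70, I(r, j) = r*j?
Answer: -92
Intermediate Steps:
I(r, j) = j*r
Z = -162 (Z = -234 - 12*(-6) = -234 + 72 = -162)
Z - F(c(3, 8)) = -162 - 1*(-70) = -162 + 70 = -92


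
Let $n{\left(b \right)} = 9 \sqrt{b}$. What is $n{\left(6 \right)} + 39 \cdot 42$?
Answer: $1638 + 9 \sqrt{6} \approx 1660.0$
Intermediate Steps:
$n{\left(6 \right)} + 39 \cdot 42 = 9 \sqrt{6} + 39 \cdot 42 = 9 \sqrt{6} + 1638 = 1638 + 9 \sqrt{6}$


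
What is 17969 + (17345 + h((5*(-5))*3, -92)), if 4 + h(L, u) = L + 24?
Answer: 35259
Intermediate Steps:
h(L, u) = 20 + L (h(L, u) = -4 + (L + 24) = -4 + (24 + L) = 20 + L)
17969 + (17345 + h((5*(-5))*3, -92)) = 17969 + (17345 + (20 + (5*(-5))*3)) = 17969 + (17345 + (20 - 25*3)) = 17969 + (17345 + (20 - 75)) = 17969 + (17345 - 55) = 17969 + 17290 = 35259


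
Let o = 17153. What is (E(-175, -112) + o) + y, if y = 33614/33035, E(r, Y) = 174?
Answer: 572431059/33035 ≈ 17328.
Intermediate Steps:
y = 33614/33035 (y = 33614*(1/33035) = 33614/33035 ≈ 1.0175)
(E(-175, -112) + o) + y = (174 + 17153) + 33614/33035 = 17327 + 33614/33035 = 572431059/33035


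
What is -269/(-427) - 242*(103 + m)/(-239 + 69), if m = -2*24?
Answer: 572910/7259 ≈ 78.924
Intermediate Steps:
m = -48
-269/(-427) - 242*(103 + m)/(-239 + 69) = -269/(-427) - 242*(103 - 48)/(-239 + 69) = -269*(-1/427) - 242/((-170/55)) = 269/427 - 242/((-170*1/55)) = 269/427 - 242/(-34/11) = 269/427 - 242*(-11/34) = 269/427 + 1331/17 = 572910/7259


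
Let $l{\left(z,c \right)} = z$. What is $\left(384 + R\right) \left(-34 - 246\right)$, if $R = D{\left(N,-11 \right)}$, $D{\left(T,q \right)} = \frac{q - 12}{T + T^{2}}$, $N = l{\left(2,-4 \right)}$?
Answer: $- \frac{319340}{3} \approx -1.0645 \cdot 10^{5}$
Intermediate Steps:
$N = 2$
$D{\left(T,q \right)} = \frac{-12 + q}{T + T^{2}}$
$R = - \frac{23}{6}$ ($R = \frac{-12 - 11}{2 \left(1 + 2\right)} = \frac{1}{2} \cdot \frac{1}{3} \left(-23\right) = - \frac{23}{6} \approx -3.8333$)
$\left(384 + R\right) \left(-34 - 246\right) = \left(384 - \frac{23}{6}\right) \left(-34 - 246\right) = \frac{2281}{6} \left(-280\right) = - \frac{319340}{3}$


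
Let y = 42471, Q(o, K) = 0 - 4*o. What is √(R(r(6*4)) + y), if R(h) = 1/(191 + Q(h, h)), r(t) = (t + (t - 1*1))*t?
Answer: √792977777990/4321 ≈ 206.08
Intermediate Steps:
Q(o, K) = -4*o
r(t) = t*(-1 + 2*t) (r(t) = (t + (t - 1))*t = (t + (-1 + t))*t = (-1 + 2*t)*t = t*(-1 + 2*t))
R(h) = 1/(191 - 4*h)
√(R(r(6*4)) + y) = √(-1/(-191 + 4*((6*4)*(-1 + 2*(6*4)))) + 42471) = √(-1/(-191 + 4*(24*(-1 + 2*24))) + 42471) = √(-1/(-191 + 4*(24*(-1 + 48))) + 42471) = √(-1/(-191 + 4*(24*47)) + 42471) = √(-1/(-191 + 4*1128) + 42471) = √(-1/(-191 + 4512) + 42471) = √(-1/4321 + 42471) = √(183517190/4321) = √792977777990/4321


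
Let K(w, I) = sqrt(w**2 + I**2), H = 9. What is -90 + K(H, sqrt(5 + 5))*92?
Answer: -90 + 92*sqrt(91) ≈ 787.62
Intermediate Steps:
K(w, I) = sqrt(I**2 + w**2)
-90 + K(H, sqrt(5 + 5))*92 = -90 + sqrt((sqrt(5 + 5))**2 + 9**2)*92 = -90 + sqrt((sqrt(10))**2 + 81)*92 = -90 + sqrt(10 + 81)*92 = -90 + sqrt(91)*92 = -90 + 92*sqrt(91)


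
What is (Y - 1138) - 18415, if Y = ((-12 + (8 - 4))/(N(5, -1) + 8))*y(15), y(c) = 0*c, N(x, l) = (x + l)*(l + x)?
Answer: -19553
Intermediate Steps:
N(x, l) = (l + x)² (N(x, l) = (l + x)*(l + x) = (l + x)²)
y(c) = 0
Y = 0 (Y = ((-12 + (8 - 4))/((-1 + 5)² + 8))*0 = ((-12 + 4)/(4² + 8))*0 = -8/(16 + 8)*0 = -8/24*0 = -8*1/24*0 = -⅓*0 = 0)
(Y - 1138) - 18415 = (0 - 1138) - 18415 = -1138 - 18415 = -19553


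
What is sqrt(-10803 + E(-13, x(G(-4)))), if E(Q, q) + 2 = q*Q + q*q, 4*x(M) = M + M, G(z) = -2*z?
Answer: I*sqrt(10841) ≈ 104.12*I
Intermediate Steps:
x(M) = M/2 (x(M) = (M + M)/4 = (2*M)/4 = M/2)
E(Q, q) = -2 + q**2 + Q*q (E(Q, q) = -2 + (q*Q + q*q) = -2 + (Q*q + q**2) = -2 + (q**2 + Q*q) = -2 + q**2 + Q*q)
sqrt(-10803 + E(-13, x(G(-4)))) = sqrt(-10803 + (-2 + ((-2*(-4))/2)**2 - 13*(-2*(-4))/2)) = sqrt(-10803 + (-2 + ((1/2)*8)**2 - 13*8/2)) = sqrt(-10803 + (-2 + 4**2 - 13*4)) = sqrt(-10803 + (-2 + 16 - 52)) = sqrt(-10803 - 38) = sqrt(-10841) = I*sqrt(10841)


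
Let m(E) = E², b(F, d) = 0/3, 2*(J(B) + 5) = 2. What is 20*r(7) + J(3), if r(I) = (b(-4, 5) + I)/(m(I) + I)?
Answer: -3/2 ≈ -1.5000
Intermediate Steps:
J(B) = -4 (J(B) = -5 + (½)*2 = -5 + 1 = -4)
b(F, d) = 0 (b(F, d) = 0*(⅓) = 0)
r(I) = I/(I + I²) (r(I) = (0 + I)/(I² + I) = I/(I + I²))
20*r(7) + J(3) = 20/(1 + 7) - 4 = 20/8 - 4 = 20*(⅛) - 4 = 5/2 - 4 = -3/2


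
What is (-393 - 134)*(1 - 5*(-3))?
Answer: -8432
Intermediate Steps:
(-393 - 134)*(1 - 5*(-3)) = -527*(1 + 15) = -527*16 = -8432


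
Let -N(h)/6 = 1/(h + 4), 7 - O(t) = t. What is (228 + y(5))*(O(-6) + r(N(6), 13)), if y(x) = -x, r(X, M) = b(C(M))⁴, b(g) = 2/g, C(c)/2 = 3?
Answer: 235042/81 ≈ 2901.8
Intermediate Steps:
C(c) = 6 (C(c) = 2*3 = 6)
O(t) = 7 - t
N(h) = -6/(4 + h) (N(h) = -6/(h + 4) = -6/(4 + h))
r(X, M) = 1/81 (r(X, M) = (2/6)⁴ = (2*(⅙))⁴ = (⅓)⁴ = 1/81)
(228 + y(5))*(O(-6) + r(N(6), 13)) = (228 - 1*5)*((7 - 1*(-6)) + 1/81) = (228 - 5)*((7 + 6) + 1/81) = 223*(13 + 1/81) = 223*(1054/81) = 235042/81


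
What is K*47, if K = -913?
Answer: -42911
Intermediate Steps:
K*47 = -913*47 = -42911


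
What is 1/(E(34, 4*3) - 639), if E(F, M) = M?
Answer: -1/627 ≈ -0.0015949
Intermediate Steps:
1/(E(34, 4*3) - 639) = 1/(4*3 - 639) = 1/(12 - 639) = 1/(-627) = -1/627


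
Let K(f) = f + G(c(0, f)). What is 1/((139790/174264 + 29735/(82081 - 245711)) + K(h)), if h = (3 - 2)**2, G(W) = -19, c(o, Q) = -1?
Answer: -1425740916/24778731605 ≈ -0.057539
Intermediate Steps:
h = 1 (h = 1**2 = 1)
K(f) = -19 + f (K(f) = f - 19 = -19 + f)
1/((139790/174264 + 29735/(82081 - 245711)) + K(h)) = 1/((139790/174264 + 29735/(82081 - 245711)) + (-19 + 1)) = 1/((139790*(1/174264) + 29735/(-163630)) - 18) = 1/((69895/87132 + 29735*(-1/163630)) - 18) = 1/((69895/87132 - 5947/32726) - 18) = 1/(884604883/1425740916 - 18) = 1/(-24778731605/1425740916) = -1425740916/24778731605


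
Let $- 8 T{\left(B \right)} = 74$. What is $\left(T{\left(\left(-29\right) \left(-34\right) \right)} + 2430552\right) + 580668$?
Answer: $\frac{12044843}{4} \approx 3.0112 \cdot 10^{6}$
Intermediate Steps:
$T{\left(B \right)} = - \frac{37}{4}$ ($T{\left(B \right)} = \left(- \frac{1}{8}\right) 74 = - \frac{37}{4}$)
$\left(T{\left(\left(-29\right) \left(-34\right) \right)} + 2430552\right) + 580668 = \left(- \frac{37}{4} + 2430552\right) + 580668 = \frac{9722171}{4} + 580668 = \frac{12044843}{4}$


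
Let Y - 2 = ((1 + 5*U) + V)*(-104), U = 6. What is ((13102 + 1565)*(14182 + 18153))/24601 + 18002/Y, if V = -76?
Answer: 1110458112346/57590941 ≈ 19282.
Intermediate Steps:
Y = 4682 (Y = 2 + ((1 + 5*6) - 76)*(-104) = 2 + ((1 + 30) - 76)*(-104) = 2 + (31 - 76)*(-104) = 2 - 45*(-104) = 2 + 4680 = 4682)
((13102 + 1565)*(14182 + 18153))/24601 + 18002/Y = ((13102 + 1565)*(14182 + 18153))/24601 + 18002/4682 = (14667*32335)*(1/24601) + 18002*(1/4682) = 474257445*(1/24601) + 9001/2341 = 474257445/24601 + 9001/2341 = 1110458112346/57590941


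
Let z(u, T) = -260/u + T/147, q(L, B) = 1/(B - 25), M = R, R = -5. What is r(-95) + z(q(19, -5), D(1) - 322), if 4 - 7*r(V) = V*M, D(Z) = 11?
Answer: 1136398/147 ≈ 7730.6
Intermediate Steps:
M = -5
q(L, B) = 1/(-25 + B)
r(V) = 4/7 + 5*V/7 (r(V) = 4/7 - V*(-5)/7 = 4/7 - (-5)*V/7 = 4/7 + 5*V/7)
z(u, T) = -260/u + T/147 (z(u, T) = -260/u + T*(1/147) = -260/u + T/147)
r(-95) + z(q(19, -5), D(1) - 322) = (4/7 + (5/7)*(-95)) + (-260/(1/(-25 - 5)) + (11 - 322)/147) = (4/7 - 475/7) + (-260/(1/(-30)) + (1/147)*(-311)) = -471/7 + (-260/(-1/30) - 311/147) = -471/7 + (-260*(-30) - 311/147) = -471/7 + (7800 - 311/147) = -471/7 + 1146289/147 = 1136398/147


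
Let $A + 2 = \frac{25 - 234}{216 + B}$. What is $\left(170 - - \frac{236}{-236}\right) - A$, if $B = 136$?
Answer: $\frac{5491}{32} \approx 171.59$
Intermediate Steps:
$A = - \frac{83}{32}$ ($A = -2 + \frac{25 - 234}{216 + 136} = -2 - \frac{209}{352} = -2 - \frac{19}{32} = - \frac{83}{32} \approx -2.5938$)
$\left(170 - - \frac{236}{-236}\right) - A = \left(170 - - \frac{236}{-236}\right) - - \frac{83}{32} = \left(170 - \left(-236\right) \left(- \frac{1}{236}\right)\right) + \frac{83}{32} = \left(170 - 1\right) + \frac{83}{32} = 169 + \frac{83}{32} = \frac{5491}{32}$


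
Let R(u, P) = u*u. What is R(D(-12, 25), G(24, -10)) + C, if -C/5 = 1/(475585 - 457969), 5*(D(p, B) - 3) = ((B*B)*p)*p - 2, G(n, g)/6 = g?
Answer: 142730824416979/440400 ≈ 3.2409e+8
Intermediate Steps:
G(n, g) = 6*g
D(p, B) = 13/5 + B²*p²/5 (D(p, B) = 3 + (((B*B)*p)*p - 2)/5 = 3 + ((B²*p)*p - 2)/5 = 3 + ((p*B²)*p - 2)/5 = 3 + (B²*p² - 2)/5 = 3 + (-2 + B²*p²)/5 = 3 + (-⅖ + B²*p²/5) = 13/5 + B²*p²/5)
C = -5/17616 (C = -5/(475585 - 457969) = -5/17616 ≈ -0.00028383)
R(u, P) = u²
R(D(-12, 25), G(24, -10)) + C = (13/5 + (⅕)*25²*(-12)²)² - 5/17616 = (13/5 + (⅕)*625*144)² - 5/17616 = (13/5 + 18000)² - 5/17616 = (90013/5)² - 5/17616 = 8102340169/25 - 5/17616 = 142730824416979/440400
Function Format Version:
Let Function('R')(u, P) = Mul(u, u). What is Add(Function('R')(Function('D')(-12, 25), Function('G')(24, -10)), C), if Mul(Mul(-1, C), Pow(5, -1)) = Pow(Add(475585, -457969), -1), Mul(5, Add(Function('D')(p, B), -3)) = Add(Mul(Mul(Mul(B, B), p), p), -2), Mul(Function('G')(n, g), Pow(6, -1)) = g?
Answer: Rational(142730824416979, 440400) ≈ 3.2409e+8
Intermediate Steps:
Function('G')(n, g) = Mul(6, g)
Function('D')(p, B) = Add(Rational(13, 5), Mul(Rational(1, 5), Pow(B, 2), Pow(p, 2))) (Function('D')(p, B) = Add(3, Mul(Rational(1, 5), Add(Mul(Mul(Mul(B, B), p), p), -2))) = Add(3, Mul(Rational(1, 5), Add(Mul(Mul(Pow(B, 2), p), p), -2))) = Add(3, Mul(Rational(1, 5), Add(Mul(Mul(p, Pow(B, 2)), p), -2))) = Add(3, Mul(Rational(1, 5), Add(Mul(Pow(B, 2), Pow(p, 2)), -2))) = Add(3, Mul(Rational(1, 5), Add(-2, Mul(Pow(B, 2), Pow(p, 2))))) = Add(3, Add(Rational(-2, 5), Mul(Rational(1, 5), Pow(B, 2), Pow(p, 2)))) = Add(Rational(13, 5), Mul(Rational(1, 5), Pow(B, 2), Pow(p, 2))))
C = Rational(-5, 17616) (C = Mul(-5, Pow(Add(475585, -457969), -1)) = Mul(-5, Pow(17616, -1)) = Mul(-5, Rational(1, 17616)) = Rational(-5, 17616) ≈ -0.00028383)
Function('R')(u, P) = Pow(u, 2)
Add(Function('R')(Function('D')(-12, 25), Function('G')(24, -10)), C) = Add(Pow(Add(Rational(13, 5), Mul(Rational(1, 5), Pow(25, 2), Pow(-12, 2))), 2), Rational(-5, 17616)) = Add(Pow(Add(Rational(13, 5), Mul(Rational(1, 5), 625, 144)), 2), Rational(-5, 17616)) = Add(Pow(Add(Rational(13, 5), 18000), 2), Rational(-5, 17616)) = Add(Pow(Rational(90013, 5), 2), Rational(-5, 17616)) = Add(Rational(8102340169, 25), Rational(-5, 17616)) = Rational(142730824416979, 440400)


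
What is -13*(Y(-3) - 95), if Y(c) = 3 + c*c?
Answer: 1079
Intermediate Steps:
Y(c) = 3 + c**2
-13*(Y(-3) - 95) = -13*((3 + (-3)**2) - 95) = -13*((3 + 9) - 95) = -13*(12 - 95) = -13*(-83) = 1079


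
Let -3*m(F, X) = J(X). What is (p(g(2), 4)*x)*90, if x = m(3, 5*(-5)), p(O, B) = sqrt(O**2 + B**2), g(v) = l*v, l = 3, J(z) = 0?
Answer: 0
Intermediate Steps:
m(F, X) = 0 (m(F, X) = -1/3*0 = 0)
g(v) = 3*v
p(O, B) = sqrt(B**2 + O**2)
x = 0
(p(g(2), 4)*x)*90 = (sqrt(4**2 + (3*2)**2)*0)*90 = (sqrt(16 + 6**2)*0)*90 = (sqrt(16 + 36)*0)*90 = (sqrt(52)*0)*90 = ((2*sqrt(13))*0)*90 = 0*90 = 0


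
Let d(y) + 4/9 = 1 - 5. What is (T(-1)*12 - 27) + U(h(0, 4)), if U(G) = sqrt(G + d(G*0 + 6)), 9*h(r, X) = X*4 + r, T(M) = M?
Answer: -39 + 2*I*sqrt(6)/3 ≈ -39.0 + 1.633*I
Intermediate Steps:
d(y) = -40/9 (d(y) = -4/9 + (1 - 5) = -4/9 - 4 = -40/9)
h(r, X) = r/9 + 4*X/9 (h(r, X) = (X*4 + r)/9 = (4*X + r)/9 = (r + 4*X)/9 = r/9 + 4*X/9)
U(G) = sqrt(-40/9 + G) (U(G) = sqrt(G - 40/9) = sqrt(-40/9 + G))
(T(-1)*12 - 27) + U(h(0, 4)) = (-1*12 - 27) + sqrt(-40 + 9*((1/9)*0 + (4/9)*4))/3 = (-12 - 27) + sqrt(-40 + 9*(0 + 16/9))/3 = -39 + sqrt(-40 + 9*(16/9))/3 = -39 + sqrt(-40 + 16)/3 = -39 + sqrt(-24)/3 = -39 + (2*I*sqrt(6))/3 = -39 + 2*I*sqrt(6)/3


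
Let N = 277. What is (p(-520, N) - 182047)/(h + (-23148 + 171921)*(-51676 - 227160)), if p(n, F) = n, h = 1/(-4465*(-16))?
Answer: 1863226640/423366383172617 ≈ 4.4010e-6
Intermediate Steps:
h = 1/71440 ≈ 1.3998e-5
(p(-520, N) - 182047)/(h + (-23148 + 171921)*(-51676 - 227160)) = (-520 - 182047)/(1/71440 + (-23148 + 171921)*(-51676 - 227160)) = -182567/(1/71440 + 148773*(-278836)) = -182567/(1/71440 - 41483268228) = -182567/(-2963564682208319/71440) = -182567*(-71440/2963564682208319) = 1863226640/423366383172617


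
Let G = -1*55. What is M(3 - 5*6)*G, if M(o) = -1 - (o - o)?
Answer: 55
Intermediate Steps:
G = -55
M(o) = -1 (M(o) = -1 - 1*0 = -1 + 0 = -1)
M(3 - 5*6)*G = -1*(-55) = 55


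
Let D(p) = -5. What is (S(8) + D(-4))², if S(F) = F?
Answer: 9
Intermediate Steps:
(S(8) + D(-4))² = (8 - 5)² = 3² = 9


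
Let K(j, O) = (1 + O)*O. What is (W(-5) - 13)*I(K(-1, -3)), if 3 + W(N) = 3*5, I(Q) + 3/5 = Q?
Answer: -27/5 ≈ -5.4000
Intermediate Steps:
K(j, O) = O*(1 + O)
I(Q) = -3/5 + Q
W(N) = 12 (W(N) = -3 + 3*5 = -3 + 15 = 12)
(W(-5) - 13)*I(K(-1, -3)) = (12 - 13)*(-3/5 - 3*(1 - 3)) = -(-3/5 - 3*(-2)) = -(-3/5 + 6) = -1*27/5 = -27/5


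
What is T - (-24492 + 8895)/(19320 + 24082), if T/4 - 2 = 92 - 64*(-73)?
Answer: 827431325/43402 ≈ 19064.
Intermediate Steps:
T = 19064 (T = 8 + 4*(92 - 64*(-73)) = 8 + 4*(92 + 4672) = 8 + 4*4764 = 8 + 19056 = 19064)
T - (-24492 + 8895)/(19320 + 24082) = 19064 - (-24492 + 8895)/(19320 + 24082) = 19064 - (-15597)/43402 = 19064 - 1*(-15597/43402) = 19064 + 15597/43402 = 827431325/43402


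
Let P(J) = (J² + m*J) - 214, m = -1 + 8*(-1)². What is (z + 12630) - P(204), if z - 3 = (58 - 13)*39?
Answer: -28442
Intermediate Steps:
m = 7 (m = -1 + 8*1 = -1 + 8 = 7)
z = 1758 (z = 3 + (58 - 13)*39 = 3 + 45*39 = 3 + 1755 = 1758)
P(J) = -214 + J² + 7*J (P(J) = (J² + 7*J) - 214 = -214 + J² + 7*J)
(z + 12630) - P(204) = (1758 + 12630) - (-214 + 204² + 7*204) = 14388 - (-214 + 41616 + 1428) = 14388 - 1*42830 = 14388 - 42830 = -28442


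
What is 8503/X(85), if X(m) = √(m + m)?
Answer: 8503*√170/170 ≈ 652.15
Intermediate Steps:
X(m) = √2*√m (X(m) = √(2*m) = √2*√m)
8503/X(85) = 8503/((√2*√85)) = 8503/(√170) = 8503*(√170/170) = 8503*√170/170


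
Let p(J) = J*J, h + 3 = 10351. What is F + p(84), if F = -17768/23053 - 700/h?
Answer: 420756511125/59638111 ≈ 7055.2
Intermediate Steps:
h = 10348 (h = -3 + 10351 = 10348)
p(J) = J²
F = -50000091/59638111 (F = -17768/23053 - 700/10348 = -17768*1/23053 - 700*1/10348 = -17768/23053 - 175/2587 = -50000091/59638111 ≈ -0.83839)
F + p(84) = -50000091/59638111 + 84² = -50000091/59638111 + 7056 = 420756511125/59638111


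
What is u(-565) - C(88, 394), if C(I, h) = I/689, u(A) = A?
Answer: -389373/689 ≈ -565.13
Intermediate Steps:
C(I, h) = I/689 (C(I, h) = I*(1/689) = I/689)
u(-565) - C(88, 394) = -565 - 88/689 = -389373/689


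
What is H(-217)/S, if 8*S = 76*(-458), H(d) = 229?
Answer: -1/19 ≈ -0.052632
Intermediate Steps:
S = -4351 (S = (76*(-458))/8 = (⅛)*(-34808) = -4351)
H(-217)/S = 229/(-4351) = 229*(-1/4351) = -1/19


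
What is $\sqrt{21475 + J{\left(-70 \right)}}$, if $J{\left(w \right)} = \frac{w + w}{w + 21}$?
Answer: $\frac{3 \sqrt{116935}}{7} \approx 146.55$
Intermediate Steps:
$J{\left(w \right)} = \frac{2 w}{21 + w}$
$\sqrt{21475 + J{\left(-70 \right)}} = \sqrt{21475 + 2 \left(-70\right) \frac{1}{21 - 70}} = \sqrt{21475 + 2 \left(-70\right) \frac{1}{-49}} = \sqrt{21475 + 2 \left(-70\right) \left(- \frac{1}{49}\right)} = \sqrt{21475 + \frac{20}{7}} = \sqrt{\frac{150345}{7}} = \frac{3 \sqrt{116935}}{7}$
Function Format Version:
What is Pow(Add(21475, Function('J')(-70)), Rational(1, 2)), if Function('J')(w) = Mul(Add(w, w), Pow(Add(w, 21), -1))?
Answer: Mul(Rational(3, 7), Pow(116935, Rational(1, 2))) ≈ 146.55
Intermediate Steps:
Function('J')(w) = Mul(2, w, Pow(Add(21, w), -1)) (Function('J')(w) = Mul(Mul(2, w), Pow(Add(21, w), -1)) = Mul(2, w, Pow(Add(21, w), -1)))
Pow(Add(21475, Function('J')(-70)), Rational(1, 2)) = Pow(Add(21475, Mul(2, -70, Pow(Add(21, -70), -1))), Rational(1, 2)) = Pow(Add(21475, Mul(2, -70, Pow(-49, -1))), Rational(1, 2)) = Pow(Add(21475, Mul(2, -70, Rational(-1, 49))), Rational(1, 2)) = Pow(Add(21475, Rational(20, 7)), Rational(1, 2)) = Pow(Rational(150345, 7), Rational(1, 2)) = Mul(Rational(3, 7), Pow(116935, Rational(1, 2)))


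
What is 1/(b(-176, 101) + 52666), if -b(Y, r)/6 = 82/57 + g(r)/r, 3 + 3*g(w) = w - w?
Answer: 1919/101049604 ≈ 1.8991e-5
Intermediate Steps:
g(w) = -1 (g(w) = -1 + (w - w)/3 = -1 + (1/3)*0 = -1 + 0 = -1)
b(Y, r) = -164/19 + 6/r (b(Y, r) = -6*(82/57 - 1/r) = -164/19 + 6/r)
1/(b(-176, 101) + 52666) = 1/((-164/19 + 6/101) + 52666) = 1/(-16450/1919 + 52666) = 1/(101049604/1919) = 1919/101049604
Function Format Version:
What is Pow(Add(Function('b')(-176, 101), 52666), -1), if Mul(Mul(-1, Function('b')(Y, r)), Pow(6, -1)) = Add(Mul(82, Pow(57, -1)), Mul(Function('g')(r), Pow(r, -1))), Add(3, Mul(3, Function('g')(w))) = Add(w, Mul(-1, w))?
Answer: Rational(1919, 101049604) ≈ 1.8991e-5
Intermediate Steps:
Function('g')(w) = -1 (Function('g')(w) = Add(-1, Mul(Rational(1, 3), Add(w, Mul(-1, w)))) = Add(-1, Mul(Rational(1, 3), 0)) = Add(-1, 0) = -1)
Function('b')(Y, r) = Add(Rational(-164, 19), Mul(6, Pow(r, -1))) (Function('b')(Y, r) = Mul(-6, Add(Mul(82, Pow(57, -1)), Mul(-1, Pow(r, -1)))) = Mul(-6, Add(Mul(82, Rational(1, 57)), Mul(-1, Pow(r, -1)))) = Mul(-6, Add(Rational(82, 57), Mul(-1, Pow(r, -1)))) = Add(Rational(-164, 19), Mul(6, Pow(r, -1))))
Pow(Add(Function('b')(-176, 101), 52666), -1) = Pow(Add(Add(Rational(-164, 19), Mul(6, Pow(101, -1))), 52666), -1) = Pow(Add(Add(Rational(-164, 19), Mul(6, Rational(1, 101))), 52666), -1) = Pow(Add(Add(Rational(-164, 19), Rational(6, 101)), 52666), -1) = Pow(Add(Rational(-16450, 1919), 52666), -1) = Pow(Rational(101049604, 1919), -1) = Rational(1919, 101049604)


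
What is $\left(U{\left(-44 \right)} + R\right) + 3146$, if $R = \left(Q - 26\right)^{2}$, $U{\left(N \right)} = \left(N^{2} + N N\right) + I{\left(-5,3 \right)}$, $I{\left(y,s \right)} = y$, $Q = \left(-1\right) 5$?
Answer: $7974$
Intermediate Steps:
$Q = -5$
$U{\left(N \right)} = -5 + 2 N^{2}$ ($U{\left(N \right)} = \left(N^{2} + N N\right) - 5 = \left(N^{2} + N^{2}\right) - 5 = 2 N^{2} - 5 = -5 + 2 N^{2}$)
$R = 961$ ($R = \left(-5 - 26\right)^{2} = \left(-31\right)^{2} = 961$)
$\left(U{\left(-44 \right)} + R\right) + 3146 = \left(\left(-5 + 2 \left(-44\right)^{2}\right) + 961\right) + 3146 = \left(\left(-5 + 2 \cdot 1936\right) + 961\right) + 3146 = \left(\left(-5 + 3872\right) + 961\right) + 3146 = \left(3867 + 961\right) + 3146 = 4828 + 3146 = 7974$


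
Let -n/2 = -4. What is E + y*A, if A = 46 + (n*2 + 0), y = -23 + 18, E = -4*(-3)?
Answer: -298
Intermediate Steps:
n = 8 (n = -2*(-4) = 8)
E = 12
y = -5
A = 62 (A = 46 + (8*2 + 0) = 46 + (16 + 0) = 46 + 16 = 62)
E + y*A = 12 - 5*62 = 12 - 310 = -298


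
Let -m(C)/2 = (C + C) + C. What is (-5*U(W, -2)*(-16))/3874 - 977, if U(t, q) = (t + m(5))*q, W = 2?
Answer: -1890209/1937 ≈ -975.84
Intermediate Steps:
m(C) = -6*C (m(C) = -2*((C + C) + C) = -2*(2*C + C) = -6*C)
U(t, q) = q*(-30 + t) (U(t, q) = (t - 6*5)*q = (t - 30)*q = (-30 + t)*q = q*(-30 + t))
(-5*U(W, -2)*(-16))/3874 - 977 = (-(-10)*(-30 + 2)*(-16))/3874 - 977 = (-(-10)*(-28)*(-16))*(1/3874) - 977 = (-5*56*(-16))*(1/3874) - 977 = -280*(-16)*(1/3874) - 977 = 4480*(1/3874) - 977 = 2240/1937 - 977 = -1890209/1937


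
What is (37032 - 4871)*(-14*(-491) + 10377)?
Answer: 554809411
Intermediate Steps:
(37032 - 4871)*(-14*(-491) + 10377) = 32161*(6874 + 10377) = 32161*17251 = 554809411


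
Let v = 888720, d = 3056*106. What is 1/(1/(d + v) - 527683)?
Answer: -1212656/639897956047 ≈ -1.8951e-6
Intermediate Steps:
d = 323936
1/(1/(d + v) - 527683) = 1/(1/(323936 + 888720) - 527683) = 1/(1/1212656 - 527683) = 1/(-639897956047/1212656) = -1212656/639897956047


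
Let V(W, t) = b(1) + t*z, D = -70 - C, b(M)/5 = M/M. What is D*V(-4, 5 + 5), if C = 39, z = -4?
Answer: 3815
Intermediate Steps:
b(M) = 5 (b(M) = 5*(M/M) = 5*1 = 5)
D = -109 (D = -70 - 1*39 = -70 - 39 = -109)
V(W, t) = 5 - 4*t (V(W, t) = 5 + t*(-4) = 5 - 4*t)
D*V(-4, 5 + 5) = -109*(5 - 4*(5 + 5)) = -109*(5 - 4*10) = -109*(5 - 40) = -109*(-35) = 3815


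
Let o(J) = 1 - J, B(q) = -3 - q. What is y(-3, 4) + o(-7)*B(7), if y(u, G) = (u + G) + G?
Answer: -75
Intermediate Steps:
y(u, G) = u + 2*G (y(u, G) = (G + u) + G = u + 2*G)
y(-3, 4) + o(-7)*B(7) = (-3 + 2*4) + (1 - 1*(-7))*(-3 - 1*7) = (-3 + 8) + (1 + 7)*(-3 - 7) = 5 + 8*(-10) = 5 - 80 = -75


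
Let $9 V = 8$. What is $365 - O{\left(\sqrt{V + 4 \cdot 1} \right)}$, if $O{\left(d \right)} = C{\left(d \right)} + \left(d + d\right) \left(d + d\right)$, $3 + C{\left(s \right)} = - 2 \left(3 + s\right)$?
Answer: $\frac{3190}{9} + \frac{4 \sqrt{11}}{3} \approx 358.87$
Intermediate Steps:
$V = \frac{8}{9}$ ($V = \frac{1}{9} \cdot 8 = \frac{8}{9} \approx 0.88889$)
$C{\left(s \right)} = -9 - 2 s$ ($C{\left(s \right)} = -3 - 2 \left(3 + s\right) = -3 - \left(6 + 2 s\right) = -9 - 2 s$)
$O{\left(d \right)} = -9 - 2 d + 4 d^{2}$ ($O{\left(d \right)} = \left(-9 - 2 d\right) + \left(d + d\right) \left(d + d\right) = \left(-9 - 2 d\right) + 2 d 2 d = \left(-9 - 2 d\right) + 4 d^{2} = -9 - 2 d + 4 d^{2}$)
$365 - O{\left(\sqrt{V + 4 \cdot 1} \right)} = 365 - \left(-9 - 2 \sqrt{\frac{8}{9} + 4 \cdot 1} + 4 \left(\sqrt{\frac{8}{9} + 4 \cdot 1}\right)^{2}\right) = 365 - \left(-9 - 2 \sqrt{\frac{8}{9} + 4} + 4 \left(\sqrt{\frac{8}{9} + 4}\right)^{2}\right) = 365 - \left(-9 - 2 \sqrt{\frac{44}{9}} + 4 \left(\sqrt{\frac{44}{9}}\right)^{2}\right) = 365 - \left(-9 - 2 \frac{2 \sqrt{11}}{3} + 4 \left(\frac{2 \sqrt{11}}{3}\right)^{2}\right) = 365 - \left(-9 - \frac{4 \sqrt{11}}{3} + 4 \cdot \frac{44}{9}\right) = 365 - \left(-9 - \frac{4 \sqrt{11}}{3} + \frac{176}{9}\right) = 365 - \left(\frac{95}{9} - \frac{4 \sqrt{11}}{3}\right) = \frac{3190}{9} + \frac{4 \sqrt{11}}{3}$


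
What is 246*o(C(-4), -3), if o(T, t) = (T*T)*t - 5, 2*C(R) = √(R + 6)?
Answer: -1599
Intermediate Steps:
C(R) = √(6 + R)/2 (C(R) = √(R + 6)/2 = √(6 + R)/2)
o(T, t) = -5 + t*T² (o(T, t) = T²*t - 5 = t*T² - 5 = -5 + t*T²)
246*o(C(-4), -3) = 246*(-5 - 3*(√(6 - 4)/2)²) = 246*(-5 - 3*(√2/2)²) = 246*(-5 - 3*½) = 246*(-5 - 3/2) = 246*(-13/2) = -1599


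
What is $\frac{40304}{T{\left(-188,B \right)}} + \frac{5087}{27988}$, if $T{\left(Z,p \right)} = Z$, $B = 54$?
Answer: $- \frac{281767999}{1315436} \approx -214.2$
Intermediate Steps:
$\frac{40304}{T{\left(-188,B \right)}} + \frac{5087}{27988} = \frac{40304}{-188} + \frac{5087}{27988} = 40304 \left(- \frac{1}{188}\right) + 5087 \cdot \frac{1}{27988} = - \frac{10076}{47} + \frac{5087}{27988} = - \frac{281767999}{1315436}$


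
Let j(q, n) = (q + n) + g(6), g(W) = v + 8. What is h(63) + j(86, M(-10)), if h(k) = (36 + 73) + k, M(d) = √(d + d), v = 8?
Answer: 274 + 2*I*√5 ≈ 274.0 + 4.4721*I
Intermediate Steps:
g(W) = 16 (g(W) = 8 + 8 = 16)
M(d) = √2*√d (M(d) = √(2*d) = √2*√d)
h(k) = 109 + k
j(q, n) = 16 + n + q (j(q, n) = (q + n) + 16 = (n + q) + 16 = 16 + n + q)
h(63) + j(86, M(-10)) = (109 + 63) + (16 + √2*√(-10) + 86) = 172 + (16 + √2*(I*√10) + 86) = 172 + (16 + 2*I*√5 + 86) = 172 + (102 + 2*I*√5) = 274 + 2*I*√5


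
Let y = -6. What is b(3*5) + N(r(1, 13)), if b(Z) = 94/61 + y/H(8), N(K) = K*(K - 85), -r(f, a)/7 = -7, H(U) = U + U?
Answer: -860263/488 ≈ -1762.8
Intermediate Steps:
H(U) = 2*U
r(f, a) = 49 (r(f, a) = -7*(-7) = 49)
N(K) = K*(-85 + K)
b(Z) = 569/488 (b(Z) = 94/61 - 6/(2*8) = 94*(1/61) - 6/16 = 94/61 - 6*1/16 = 94/61 - 3/8 = 569/488)
b(3*5) + N(r(1, 13)) = 569/488 + 49*(-85 + 49) = 569/488 + 49*(-36) = 569/488 - 1764 = -860263/488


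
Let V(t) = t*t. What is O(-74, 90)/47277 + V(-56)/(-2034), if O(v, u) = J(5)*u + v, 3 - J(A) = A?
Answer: -8265406/5342301 ≈ -1.5472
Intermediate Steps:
J(A) = 3 - A
V(t) = t**2
O(v, u) = v - 2*u (O(v, u) = (3 - 1*5)*u + v = (3 - 5)*u + v = -2*u + v = v - 2*u)
O(-74, 90)/47277 + V(-56)/(-2034) = (-74 - 2*90)/47277 + (-56)**2/(-2034) = (-74 - 180)*(1/47277) + 3136*(-1/2034) = -254*1/47277 - 1568/1017 = -254/47277 - 1568/1017 = -8265406/5342301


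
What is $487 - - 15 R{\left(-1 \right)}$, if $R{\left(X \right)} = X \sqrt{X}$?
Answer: $487 - 15 i \approx 487.0 - 15.0 i$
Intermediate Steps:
$R{\left(X \right)} = X^{\frac{3}{2}}$
$487 - - 15 R{\left(-1 \right)} = 487 - - 15 \left(-1\right)^{\frac{3}{2}} = 487 - - 15 \left(- i\right) = 487 - 15 i$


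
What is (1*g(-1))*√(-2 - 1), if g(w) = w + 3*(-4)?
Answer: -13*I*√3 ≈ -22.517*I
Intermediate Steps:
g(w) = -12 + w (g(w) = w - 12 = -12 + w)
(1*g(-1))*√(-2 - 1) = (1*(-12 - 1))*√(-2 - 1) = (1*(-13))*√(-3) = -13*I*√3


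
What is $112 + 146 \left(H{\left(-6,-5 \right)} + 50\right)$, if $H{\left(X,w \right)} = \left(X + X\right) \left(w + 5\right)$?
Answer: $7412$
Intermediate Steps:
$H{\left(X,w \right)} = 2 X \left(5 + w\right)$
$112 + 146 \left(H{\left(-6,-5 \right)} + 50\right) = 112 + 146 \left(2 \left(-6\right) \left(5 - 5\right) + 50\right) = 112 + 146 \left(2 \left(-6\right) 0 + 50\right) = 112 + 146 \left(0 + 50\right) = 112 + 146 \cdot 50 = 112 + 7300 = 7412$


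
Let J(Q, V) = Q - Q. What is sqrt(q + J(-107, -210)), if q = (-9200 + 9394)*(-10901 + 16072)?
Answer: sqrt(1003174) ≈ 1001.6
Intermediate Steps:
J(Q, V) = 0
q = 1003174 (q = 194*5171 = 1003174)
sqrt(q + J(-107, -210)) = sqrt(1003174 + 0) = sqrt(1003174)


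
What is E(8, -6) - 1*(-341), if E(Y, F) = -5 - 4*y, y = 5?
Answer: 316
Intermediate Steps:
E(Y, F) = -25 (E(Y, F) = -5 - 4*5 = -5 - 20 = -25)
E(8, -6) - 1*(-341) = -25 - 1*(-341) = -25 + 341 = 316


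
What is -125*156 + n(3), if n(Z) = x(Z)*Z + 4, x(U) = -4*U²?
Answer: -19604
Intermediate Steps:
n(Z) = 4 - 4*Z³ (n(Z) = (-4*Z²)*Z + 4 = -4*Z³ + 4 = 4 - 4*Z³)
-125*156 + n(3) = -125*156 + (4 - 4*3³) = -19500 + (4 - 4*27) = -19500 + (4 - 108) = -19500 - 104 = -19604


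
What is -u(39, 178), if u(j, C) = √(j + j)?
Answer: -√78 ≈ -8.8318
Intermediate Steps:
u(j, C) = √2*√j (u(j, C) = √(2*j) = √2*√j)
-u(39, 178) = -√2*√39 = -√78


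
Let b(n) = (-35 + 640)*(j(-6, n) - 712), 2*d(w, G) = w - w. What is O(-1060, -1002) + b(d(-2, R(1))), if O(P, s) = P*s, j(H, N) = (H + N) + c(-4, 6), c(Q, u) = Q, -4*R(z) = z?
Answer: 625310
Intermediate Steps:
R(z) = -z/4
j(H, N) = -4 + H + N (j(H, N) = (H + N) - 4 = -4 + H + N)
d(w, G) = 0 (d(w, G) = (w - w)/2 = (1/2)*0 = 0)
b(n) = -436810 + 605*n (b(n) = (-35 + 640)*((-4 - 6 + n) - 712) = 605*((-10 + n) - 712) = 605*(-722 + n) = -436810 + 605*n)
O(-1060, -1002) + b(d(-2, R(1))) = -1060*(-1002) + (-436810 + 605*0) = 1062120 + (-436810 + 0) = 1062120 - 436810 = 625310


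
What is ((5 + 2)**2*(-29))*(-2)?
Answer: 2842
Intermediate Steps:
((5 + 2)**2*(-29))*(-2) = (7**2*(-29))*(-2) = (49*(-29))*(-2) = -1421*(-2) = 2842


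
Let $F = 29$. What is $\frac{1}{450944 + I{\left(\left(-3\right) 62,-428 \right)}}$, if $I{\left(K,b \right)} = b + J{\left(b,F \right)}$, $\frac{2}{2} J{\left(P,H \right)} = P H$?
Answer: $\frac{1}{438104} \approx 2.2826 \cdot 10^{-6}$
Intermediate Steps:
$J{\left(P,H \right)} = H P$ ($J{\left(P,H \right)} = P H = H P$)
$I{\left(K,b \right)} = 30 b$ ($I{\left(K,b \right)} = b + 29 b = 30 b$)
$\frac{1}{450944 + I{\left(\left(-3\right) 62,-428 \right)}} = \frac{1}{450944 + 30 \left(-428\right)} = \frac{1}{450944 - 12840} = \frac{1}{438104}$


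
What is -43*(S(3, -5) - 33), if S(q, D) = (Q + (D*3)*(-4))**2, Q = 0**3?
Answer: -153381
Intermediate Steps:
Q = 0
S(q, D) = 144*D**2 (S(q, D) = (0 + (D*3)*(-4))**2 = (0 + (3*D)*(-4))**2 = (0 - 12*D)**2 = (-12*D)**2 = 144*D**2)
-43*(S(3, -5) - 33) = -43*(144*(-5)**2 - 33) = -43*(144*25 - 33) = -43*(3600 - 33) = -43*3567 = -153381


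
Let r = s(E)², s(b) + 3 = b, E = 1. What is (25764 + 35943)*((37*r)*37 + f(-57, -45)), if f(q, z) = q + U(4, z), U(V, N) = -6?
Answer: 334019991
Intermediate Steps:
s(b) = -3 + b
r = 4 (r = (-3 + 1)² = (-2)² = 4)
f(q, z) = -6 + q (f(q, z) = q - 6 = -6 + q)
(25764 + 35943)*((37*r)*37 + f(-57, -45)) = (25764 + 35943)*((37*4)*37 + (-6 - 57)) = 61707*(148*37 - 63) = 61707*(5476 - 63) = 61707*5413 = 334019991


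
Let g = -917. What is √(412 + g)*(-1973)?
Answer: -1973*I*√505 ≈ -44338.0*I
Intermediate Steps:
√(412 + g)*(-1973) = √(412 - 917)*(-1973) = √(-505)*(-1973) = (I*√505)*(-1973) = -1973*I*√505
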